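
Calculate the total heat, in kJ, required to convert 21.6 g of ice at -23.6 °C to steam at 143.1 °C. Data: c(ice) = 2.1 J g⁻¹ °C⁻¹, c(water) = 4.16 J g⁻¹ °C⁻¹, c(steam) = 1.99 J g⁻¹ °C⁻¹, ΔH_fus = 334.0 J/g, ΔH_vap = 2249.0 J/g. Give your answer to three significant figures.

q = 67.7 kJ

q1 (heat ice -23.6→0.0 °C): 21.6 × 2.1 × 23.6 = 1070 J
q2 (melt at 0 °C): 21.6 × 334.0 = 7214 J
q3 (heat water 0.0→100.0 °C): 21.6 × 4.16 × 100.0 = 8986 J
q4 (vaporize at 100 °C): 21.6 × 2249.0 = 48578 J
q5 (heat steam 100.0→143.1 °C): 21.6 × 1.99 × 43.1 = 1853 J
Total: 1070 + 7214 + 8986 + 48578 + 1853 = 67701 J = 67.7 kJ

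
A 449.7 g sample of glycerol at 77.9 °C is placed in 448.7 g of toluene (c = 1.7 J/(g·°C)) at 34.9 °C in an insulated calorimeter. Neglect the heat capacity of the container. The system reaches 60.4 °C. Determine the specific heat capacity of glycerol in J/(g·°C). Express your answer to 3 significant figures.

c = 2.47 J/(g·°C)

q_gained = (448.7 × 1.7) × (60.4 − 34.9) = 19450 J
q_lost = 449.7 × c × (77.9 − 60.4) = 7869.75 c
Set equal: c = 19450 / 7869.75 = 2.47 J/(g·°C)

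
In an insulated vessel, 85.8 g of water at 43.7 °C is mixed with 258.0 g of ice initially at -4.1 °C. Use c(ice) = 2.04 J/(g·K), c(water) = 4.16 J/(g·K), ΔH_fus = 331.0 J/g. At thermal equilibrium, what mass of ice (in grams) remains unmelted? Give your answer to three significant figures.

m_ice remaining = 217 g

Heat to warm all ice to 0 °C: 258.0×2.04×4.1 = 2157.9 J
Heat released by water cooling to 0 °C: 85.8×4.16×43.7 = 15598 J
15598 J < 2157.9 + 258.0×331.0 = 87555.9 J, so not all ice melts; final T = 0 °C.
Heat left for melting: 15598 − 2157.9 = 13440.1 J
Mass melted = 13440.1 / 331.0 = 40.60 g
Ice remaining = 258.0 − 40.60 = 217.40 g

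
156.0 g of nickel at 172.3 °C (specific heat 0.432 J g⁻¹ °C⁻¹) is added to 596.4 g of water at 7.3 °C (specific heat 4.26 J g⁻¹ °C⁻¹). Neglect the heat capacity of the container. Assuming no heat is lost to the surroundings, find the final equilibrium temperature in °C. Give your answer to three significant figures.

Heat lost by nickel = heat gained by water.
(156.0)(0.432)(172.3 − T) = (596.4)(4.26)(T − 7.3)
67.392 (172.3 − T) = 2540.664 (T − 7.3)
11612 − 67.392 T = 2540.664 T − 18547
30159 = 2608.056 T
T = 11.56 °C

T_f = 11.6 °C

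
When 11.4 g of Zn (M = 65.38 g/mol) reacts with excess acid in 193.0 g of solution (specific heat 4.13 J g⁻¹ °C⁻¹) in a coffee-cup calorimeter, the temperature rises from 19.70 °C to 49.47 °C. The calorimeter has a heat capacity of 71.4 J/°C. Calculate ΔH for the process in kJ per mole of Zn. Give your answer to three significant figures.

ΔH = -148 kJ/mol

|ΔT| = |49.47 − 19.70| = 29.77 °C
|q_surr| = (193.0 × 4.13 + 71.4) × 29.77 = 868.49 × 29.77 = 25850 J
n(Zn) = 11.4 / 65.38 = 0.1744 mol
Temperature rose, so q_rxn = −|q_surr| = -25.85 kJ
ΔH = q_rxn / n = -148.2 kJ/mol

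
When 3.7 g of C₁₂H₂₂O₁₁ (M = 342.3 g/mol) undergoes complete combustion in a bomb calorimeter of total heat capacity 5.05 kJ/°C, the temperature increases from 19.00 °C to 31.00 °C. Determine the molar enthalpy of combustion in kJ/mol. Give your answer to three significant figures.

ΔT = 31.00 − 19.00 = 12.00 °C
q_cal = C_cal × ΔT = 5.05 × 12.00 = 60.6 kJ
n = 3.7 / 342.3 = 0.01081 mol
q_rxn = −q_cal = -60.6 kJ
ΔH = -60.6 / 0.01081 = -5606 kJ/mol

ΔH = -5610 kJ/mol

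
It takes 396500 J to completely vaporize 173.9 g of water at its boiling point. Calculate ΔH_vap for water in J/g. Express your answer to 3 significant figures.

ΔH_vap = 2280 J/g

ΔH_vap = q / m = 396500 / 173.9 = 2280 J/g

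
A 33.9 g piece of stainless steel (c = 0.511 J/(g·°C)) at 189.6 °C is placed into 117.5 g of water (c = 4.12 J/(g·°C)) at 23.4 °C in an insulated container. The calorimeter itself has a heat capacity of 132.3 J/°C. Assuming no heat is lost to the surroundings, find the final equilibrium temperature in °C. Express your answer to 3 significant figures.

Heat lost by stainless steel = heat gained by water + calorimeter.
(33.9)(0.511)(189.6 − T) = [(117.5)(4.12) + 132.3](T − 23.4)
17.3229 (189.6 − T) = 616.4 (T − 23.4)
3284.4 − 17.3229 T = 616.4 T − 14424
17708.4 = 633.7229 T
T = 27.94 °C

T_f = 27.9 °C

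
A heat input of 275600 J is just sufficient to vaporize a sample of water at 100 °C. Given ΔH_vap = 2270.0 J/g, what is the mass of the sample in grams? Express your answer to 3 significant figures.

m = 121 g

m = q / ΔH_vap = 275600 J / 2270.0 J/g = 121 g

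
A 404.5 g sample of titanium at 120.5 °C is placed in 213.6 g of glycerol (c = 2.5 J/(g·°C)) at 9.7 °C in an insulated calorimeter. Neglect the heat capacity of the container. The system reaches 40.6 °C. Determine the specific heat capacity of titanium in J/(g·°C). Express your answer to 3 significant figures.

c = 0.511 J/(g·°C)

q_gained = (213.6 × 2.5) × (40.6 − 9.7) = 16500 J
q_lost = 404.5 × c × (120.5 − 40.6) = 32319.55 c
Set equal: c = 16500 / 32319.55 = 0.511 J/(g·°C)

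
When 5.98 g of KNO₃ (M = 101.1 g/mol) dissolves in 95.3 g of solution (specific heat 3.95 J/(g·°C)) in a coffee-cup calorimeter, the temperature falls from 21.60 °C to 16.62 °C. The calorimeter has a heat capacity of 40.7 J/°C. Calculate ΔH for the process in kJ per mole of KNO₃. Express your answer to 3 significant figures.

ΔH = 35.1 kJ/mol

|ΔT| = |16.62 − 21.60| = 4.98 °C
|q_surr| = (95.3 × 3.95 + 40.7) × 4.98 = 417.135 × 4.98 = 2077 J
n(KNO₃) = 5.98 / 101.1 = 0.05915 mol
Temperature fell, so q_rxn = +|q_surr| = 2.077 kJ
ΔH = q_rxn / n = 35.11 kJ/mol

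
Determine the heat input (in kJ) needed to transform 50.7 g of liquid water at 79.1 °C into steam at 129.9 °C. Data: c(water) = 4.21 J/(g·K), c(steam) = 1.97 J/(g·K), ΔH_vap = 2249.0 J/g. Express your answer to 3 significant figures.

q = 121 kJ

q1 (heat water 79.1→100.0 °C): 50.7 × 4.21 × 20.9 = 4461 J
q2 (vaporize at 100 °C): 50.7 × 2249.0 = 114024 J
q3 (heat steam 100.0→129.9 °C): 50.7 × 1.97 × 29.9 = 2986 J
Total: 4461 + 114024 + 2986 = 121471 J = 121 kJ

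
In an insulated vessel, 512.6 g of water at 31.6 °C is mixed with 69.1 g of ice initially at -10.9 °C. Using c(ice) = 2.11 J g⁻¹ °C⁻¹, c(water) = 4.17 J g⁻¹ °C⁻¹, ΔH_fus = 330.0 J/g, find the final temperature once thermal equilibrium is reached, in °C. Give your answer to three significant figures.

T_f = 17.8 °C

Heat to bring ice to 0 °C and melt it: q₁ = 69.1×2.11×10.9 + 69.1×330.0 = 24392 J
Heat the water can supply cooling to 0 °C: 512.6×4.17×31.6 = 67546.3 J > q₁, so all ice melts.
Energy balance: 512.6×4.17×(31.6 − T) = 24392 + 69.1×4.17×(T − 0)
2137.542(31.6 − T) = 24392 + 288.147 T
67546.3 − 24392 = 2425.689 T
T = 43154.3 / 2425.689 = 17.79 °C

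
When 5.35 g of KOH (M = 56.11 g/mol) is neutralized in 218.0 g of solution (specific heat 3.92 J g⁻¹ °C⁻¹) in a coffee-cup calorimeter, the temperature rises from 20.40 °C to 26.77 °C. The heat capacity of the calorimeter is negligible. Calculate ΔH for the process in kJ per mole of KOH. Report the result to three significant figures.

ΔH = -57.1 kJ/mol

|ΔT| = |26.77 − 20.40| = 6.37 °C
|q_surr| = (218.0 × 3.92) × 6.37 = 854.56 × 6.37 = 5444 J
n(KOH) = 5.35 / 56.11 = 0.09535 mol
Temperature rose, so q_rxn = −|q_surr| = -5.444 kJ
ΔH = q_rxn / n = -57.09 kJ/mol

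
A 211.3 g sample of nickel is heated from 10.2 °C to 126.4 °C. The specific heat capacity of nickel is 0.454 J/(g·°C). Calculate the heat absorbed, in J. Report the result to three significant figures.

q = m c ΔT = 211.3 × 0.454 × (126.4 − 10.2)
q = 211.3 × 0.454 × 116.2 = 11147 J

q = 11100 J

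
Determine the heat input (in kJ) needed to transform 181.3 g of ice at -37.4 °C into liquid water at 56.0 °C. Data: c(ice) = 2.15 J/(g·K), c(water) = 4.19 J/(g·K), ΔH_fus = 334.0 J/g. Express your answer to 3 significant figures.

q1 (heat ice -37.4→0.0 °C): 181.3 × 2.15 × 37.4 = 14578 J
q2 (melt at 0 °C): 181.3 × 334.0 = 60554 J
q3 (heat water 0.0→56.0 °C): 181.3 × 4.19 × 56.0 = 42540 J
Total: 14578 + 60554 + 42540 = 117672 J = 118 kJ

q = 118 kJ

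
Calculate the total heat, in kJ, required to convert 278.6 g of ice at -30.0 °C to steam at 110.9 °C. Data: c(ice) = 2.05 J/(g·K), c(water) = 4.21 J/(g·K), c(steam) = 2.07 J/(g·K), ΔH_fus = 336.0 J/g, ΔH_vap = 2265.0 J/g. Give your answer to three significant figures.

q1 (heat ice -30.0→0.0 °C): 278.6 × 2.05 × 30.0 = 17134 J
q2 (melt at 0 °C): 278.6 × 336.0 = 93610 J
q3 (heat water 0.0→100.0 °C): 278.6 × 4.21 × 100.0 = 117291 J
q4 (vaporize at 100 °C): 278.6 × 2265.0 = 631029 J
q5 (heat steam 100.0→110.9 °C): 278.6 × 2.07 × 10.9 = 6286 J
Total: 17134 + 93610 + 117291 + 631029 + 6286 = 865350 J = 865 kJ

q = 865 kJ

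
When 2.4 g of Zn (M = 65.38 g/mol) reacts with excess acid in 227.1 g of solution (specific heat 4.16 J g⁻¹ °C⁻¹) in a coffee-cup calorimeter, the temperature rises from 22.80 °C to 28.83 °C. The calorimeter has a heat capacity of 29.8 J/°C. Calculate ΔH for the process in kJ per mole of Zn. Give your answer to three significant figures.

|ΔT| = |28.83 − 22.80| = 6.03 °C
|q_surr| = (227.1 × 4.16 + 29.8) × 6.03 = 974.536 × 6.03 = 5876 J
n(Zn) = 2.4 / 65.38 = 0.03671 mol
Temperature rose, so q_rxn = −|q_surr| = -5.876 kJ
ΔH = q_rxn / n = -160.1 kJ/mol

ΔH = -160 kJ/mol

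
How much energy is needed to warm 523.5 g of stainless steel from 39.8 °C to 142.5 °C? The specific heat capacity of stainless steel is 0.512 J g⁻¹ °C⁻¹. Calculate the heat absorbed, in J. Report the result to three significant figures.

q = m c ΔT = 523.5 × 0.512 × (142.5 − 39.8)
q = 523.5 × 0.512 × 102.7 = 27530 J

q = 27500 J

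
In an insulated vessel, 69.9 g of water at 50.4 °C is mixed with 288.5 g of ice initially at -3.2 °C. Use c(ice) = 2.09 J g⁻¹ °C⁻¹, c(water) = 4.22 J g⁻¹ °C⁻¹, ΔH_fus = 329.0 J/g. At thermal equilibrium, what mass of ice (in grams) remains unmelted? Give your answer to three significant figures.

m_ice remaining = 249 g

Heat to warm all ice to 0 °C: 288.5×2.09×3.2 = 1929.5 J
Heat released by water cooling to 0 °C: 69.9×4.22×50.4 = 14867 J
14867 J < 1929.5 + 288.5×329.0 = 96846.0 J, so not all ice melts; final T = 0 °C.
Heat left for melting: 14867 − 1929.5 = 12937.5 J
Mass melted = 12937.5 / 329.0 = 39.32 g
Ice remaining = 288.5 − 39.32 = 249.18 g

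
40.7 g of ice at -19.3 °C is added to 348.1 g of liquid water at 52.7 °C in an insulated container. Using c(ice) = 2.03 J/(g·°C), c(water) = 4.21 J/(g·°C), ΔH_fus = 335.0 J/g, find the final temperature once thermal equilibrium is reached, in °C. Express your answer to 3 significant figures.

Heat to bring ice to 0 °C and melt it: q₁ = 40.7×2.03×19.3 + 40.7×335.0 = 15229 J
Heat the water can supply cooling to 0 °C: 348.1×4.21×52.7 = 77231.9 J > q₁, so all ice melts.
Energy balance: 348.1×4.21×(52.7 − T) = 15229 + 40.7×4.21×(T − 0)
1465.501(52.7 − T) = 15229 + 171.347 T
77231.9 − 15229 = 1636.848 T
T = 62002.9 / 1636.848 = 37.88 °C

T_f = 37.9 °C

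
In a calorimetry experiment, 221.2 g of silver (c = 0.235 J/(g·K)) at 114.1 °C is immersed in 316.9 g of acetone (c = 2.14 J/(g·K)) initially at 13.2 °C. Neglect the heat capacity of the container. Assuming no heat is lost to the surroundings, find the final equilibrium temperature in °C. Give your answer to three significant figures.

T_f = 20.4 °C

Heat lost by silver = heat gained by acetone.
(221.2)(0.235)(114.1 − T) = (316.9)(2.14)(T − 13.2)
51.982 (114.1 − T) = 678.166 (T − 13.2)
5931.1 − 51.982 T = 678.166 T − 8951.8
14882.9 = 730.148 T
T = 20.38 °C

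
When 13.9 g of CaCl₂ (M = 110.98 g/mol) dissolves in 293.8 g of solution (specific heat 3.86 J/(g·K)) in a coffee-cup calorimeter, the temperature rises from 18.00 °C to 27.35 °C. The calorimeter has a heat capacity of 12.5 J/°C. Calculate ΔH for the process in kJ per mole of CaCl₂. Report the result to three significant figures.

|ΔT| = |27.35 − 18.00| = 9.35 °C
|q_surr| = (293.8 × 3.86 + 12.5) × 9.35 = 1146.568 × 9.35 = 10720 J
n(CaCl₂) = 13.9 / 110.98 = 0.1252 mol
Temperature rose, so q_rxn = −|q_surr| = -10.72 kJ
ΔH = q_rxn / n = -85.62 kJ/mol

ΔH = -85.6 kJ/mol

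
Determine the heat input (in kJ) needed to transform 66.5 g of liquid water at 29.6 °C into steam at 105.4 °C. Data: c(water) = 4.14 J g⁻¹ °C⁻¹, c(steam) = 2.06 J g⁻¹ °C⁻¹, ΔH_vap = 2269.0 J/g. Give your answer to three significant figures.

q = 171 kJ

q1 (heat water 29.6→100.0 °C): 66.5 × 4.14 × 70.4 = 19382 J
q2 (vaporize at 100 °C): 66.5 × 2269.0 = 150889 J
q3 (heat steam 100.0→105.4 °C): 66.5 × 2.06 × 5.4 = 740 J
Total: 19382 + 150889 + 740 = 171011 J = 171 kJ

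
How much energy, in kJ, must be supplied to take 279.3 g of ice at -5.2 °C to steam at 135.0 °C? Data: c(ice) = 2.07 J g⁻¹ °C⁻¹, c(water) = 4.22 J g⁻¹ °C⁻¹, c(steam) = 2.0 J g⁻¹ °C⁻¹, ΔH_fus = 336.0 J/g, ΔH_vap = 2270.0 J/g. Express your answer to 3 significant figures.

q = 868 kJ

q1 (heat ice -5.2→0.0 °C): 279.3 × 2.07 × 5.2 = 3006 J
q2 (melt at 0 °C): 279.3 × 336.0 = 93845 J
q3 (heat water 0.0→100.0 °C): 279.3 × 4.22 × 100.0 = 117865 J
q4 (vaporize at 100 °C): 279.3 × 2270.0 = 634011 J
q5 (heat steam 100.0→135.0 °C): 279.3 × 2.0 × 35.0 = 19551 J
Total: 3006 + 93845 + 117865 + 634011 + 19551 = 868278 J = 868 kJ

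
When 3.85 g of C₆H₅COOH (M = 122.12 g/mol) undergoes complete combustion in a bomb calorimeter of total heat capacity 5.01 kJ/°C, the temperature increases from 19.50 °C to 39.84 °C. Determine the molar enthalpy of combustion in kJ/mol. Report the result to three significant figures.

ΔT = 39.84 − 19.50 = 20.34 °C
q_cal = C_cal × ΔT = 5.01 × 20.34 = 101.9034 kJ
n = 3.85 / 122.12 = 0.03153 mol
q_rxn = −q_cal = -101.9034 kJ
ΔH = -101.9034 / 0.03153 = -3232 kJ/mol

ΔH = -3230 kJ/mol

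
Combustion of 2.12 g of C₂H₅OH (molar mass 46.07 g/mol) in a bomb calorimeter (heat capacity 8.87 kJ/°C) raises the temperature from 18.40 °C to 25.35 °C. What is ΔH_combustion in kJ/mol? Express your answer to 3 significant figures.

ΔT = 25.35 − 18.40 = 6.95 °C
q_cal = C_cal × ΔT = 8.87 × 6.95 = 61.6465 kJ
n = 2.12 / 46.07 = 0.04602 mol
q_rxn = −q_cal = -61.6465 kJ
ΔH = -61.6465 / 0.04602 = -1340 kJ/mol

ΔH = -1340 kJ/mol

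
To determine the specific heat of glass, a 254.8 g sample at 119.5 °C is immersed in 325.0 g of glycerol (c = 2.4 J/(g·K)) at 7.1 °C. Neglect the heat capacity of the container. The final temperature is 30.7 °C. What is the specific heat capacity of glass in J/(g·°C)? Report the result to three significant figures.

q_gained = (325.0 × 2.4) × (30.7 − 7.1) = 18410 J
q_lost = 254.8 × c × (119.5 − 30.7) = 22626.24 c
Set equal: c = 18410 / 22626.24 = 0.814 J/(g·°C)

c = 0.814 J/(g·°C)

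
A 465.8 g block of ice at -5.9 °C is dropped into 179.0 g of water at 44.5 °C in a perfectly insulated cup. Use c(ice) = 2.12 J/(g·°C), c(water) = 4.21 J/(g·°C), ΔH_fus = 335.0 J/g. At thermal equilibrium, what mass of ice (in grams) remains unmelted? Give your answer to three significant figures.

Heat to warm all ice to 0 °C: 465.8×2.12×5.9 = 5826.2 J
Heat released by water cooling to 0 °C: 179.0×4.21×44.5 = 33535 J
33535 J < 5826.2 + 465.8×335.0 = 161869.2 J, so not all ice melts; final T = 0 °C.
Heat left for melting: 33535 − 5826.2 = 27708.8 J
Mass melted = 27708.8 / 335.0 = 82.71 g
Ice remaining = 465.8 − 82.71 = 383.09 g

m_ice remaining = 383 g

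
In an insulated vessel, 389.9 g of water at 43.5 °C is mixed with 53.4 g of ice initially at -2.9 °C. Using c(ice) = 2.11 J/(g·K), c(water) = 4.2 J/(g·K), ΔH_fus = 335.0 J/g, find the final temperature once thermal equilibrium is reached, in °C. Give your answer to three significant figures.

Heat to bring ice to 0 °C and melt it: q₁ = 53.4×2.11×2.9 + 53.4×335.0 = 18216 J
Heat the water can supply cooling to 0 °C: 389.9×4.2×43.5 = 71234.7 J > q₁, so all ice melts.
Energy balance: 389.9×4.2×(43.5 − T) = 18216 + 53.4×4.2×(T − 0)
1637.58(43.5 − T) = 18216 + 224.28 T
71234.7 − 18216 = 1861.86 T
T = 53018.7 / 1861.86 = 28.48 °C

T_f = 28.5 °C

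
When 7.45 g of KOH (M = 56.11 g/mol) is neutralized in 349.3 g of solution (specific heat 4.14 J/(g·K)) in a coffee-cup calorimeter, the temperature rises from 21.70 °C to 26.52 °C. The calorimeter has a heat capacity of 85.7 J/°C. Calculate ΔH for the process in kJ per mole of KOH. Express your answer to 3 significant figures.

ΔH = -55.6 kJ/mol

|ΔT| = |26.52 − 21.70| = 4.82 °C
|q_surr| = (349.3 × 4.14 + 85.7) × 4.82 = 1531.802 × 4.82 = 7383 J
n(KOH) = 7.45 / 56.11 = 0.1328 mol
Temperature rose, so q_rxn = −|q_surr| = -7.383 kJ
ΔH = q_rxn / n = -55.59 kJ/mol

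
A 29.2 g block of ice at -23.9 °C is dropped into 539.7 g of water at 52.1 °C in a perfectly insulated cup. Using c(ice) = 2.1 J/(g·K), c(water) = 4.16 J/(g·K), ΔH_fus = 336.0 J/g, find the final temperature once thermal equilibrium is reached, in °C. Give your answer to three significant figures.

Heat to bring ice to 0 °C and melt it: q₁ = 29.2×2.1×23.9 + 29.2×336.0 = 11277 J
Heat the water can supply cooling to 0 °C: 539.7×4.16×52.1 = 116972 J > q₁, so all ice melts.
Energy balance: 539.7×4.16×(52.1 − T) = 11277 + 29.2×4.16×(T − 0)
2245.152(52.1 − T) = 11277 + 121.472 T
116972 − 11277 = 2366.624 T
T = 105695 / 2366.624 = 44.66 °C

T_f = 44.7 °C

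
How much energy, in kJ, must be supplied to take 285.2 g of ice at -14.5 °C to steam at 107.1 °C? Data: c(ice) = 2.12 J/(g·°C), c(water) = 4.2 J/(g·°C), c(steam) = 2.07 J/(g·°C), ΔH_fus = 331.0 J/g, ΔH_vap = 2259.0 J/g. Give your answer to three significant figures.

q1 (heat ice -14.5→0.0 °C): 285.2 × 2.12 × 14.5 = 8767 J
q2 (melt at 0 °C): 285.2 × 331.0 = 94401 J
q3 (heat water 0.0→100.0 °C): 285.2 × 4.2 × 100.0 = 119784 J
q4 (vaporize at 100 °C): 285.2 × 2259.0 = 644267 J
q5 (heat steam 100.0→107.1 °C): 285.2 × 2.07 × 7.1 = 4192 J
Total: 8767 + 94401 + 119784 + 644267 + 4192 = 871411 J = 871 kJ

q = 871 kJ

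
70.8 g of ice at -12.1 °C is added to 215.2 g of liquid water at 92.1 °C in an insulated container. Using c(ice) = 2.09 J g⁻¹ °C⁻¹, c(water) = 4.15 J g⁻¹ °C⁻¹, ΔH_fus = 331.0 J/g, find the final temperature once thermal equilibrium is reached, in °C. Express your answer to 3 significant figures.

Heat to bring ice to 0 °C and melt it: q₁ = 70.8×2.09×12.1 + 70.8×331.0 = 25225 J
Heat the water can supply cooling to 0 °C: 215.2×4.15×92.1 = 82252.7 J > q₁, so all ice melts.
Energy balance: 215.2×4.15×(92.1 − T) = 25225 + 70.8×4.15×(T − 0)
893.08(92.1 − T) = 25225 + 293.82 T
82252.7 − 25225 = 1186.90 T
T = 57027.7 / 1186.90 = 48.048 °C

T_f = 48.0 °C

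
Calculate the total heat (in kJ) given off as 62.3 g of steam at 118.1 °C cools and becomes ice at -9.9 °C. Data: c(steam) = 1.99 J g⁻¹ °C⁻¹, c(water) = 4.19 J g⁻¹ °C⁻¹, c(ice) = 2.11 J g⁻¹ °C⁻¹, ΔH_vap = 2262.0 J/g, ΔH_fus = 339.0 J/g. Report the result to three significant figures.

q1 (cool steam 118.1→100 °C): 62.3 × 1.99 × 18.1 = 2244 J
q2 (condense at 100 °C): 62.3 × 2262.0 = 140923 J
q3 (cool water 100→0 °C): 62.3 × 4.19 × 100.0 = 26104 J
q4 (freeze at 0 °C): 62.3 × 339.0 = 21120 J
q5 (cool ice 0→-9.9 °C): 62.3 × 2.11 × 9.9 = 1301 J
Total: 2244 + 140923 + 26104 + 21120 + 1301 = 191692 J = 192 kJ

q = 192 kJ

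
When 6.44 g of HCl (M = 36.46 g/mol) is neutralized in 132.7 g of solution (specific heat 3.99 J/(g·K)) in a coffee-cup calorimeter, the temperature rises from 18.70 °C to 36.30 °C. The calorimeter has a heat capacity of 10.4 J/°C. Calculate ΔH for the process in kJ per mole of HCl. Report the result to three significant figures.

ΔH = -53.8 kJ/mol

|ΔT| = |36.30 − 18.70| = 17.60 °C
|q_surr| = (132.7 × 3.99 + 10.4) × 17.60 = 539.873 × 17.60 = 9502 J
n(HCl) = 6.44 / 36.46 = 0.1766 mol
Temperature rose, so q_rxn = −|q_surr| = -9.502 kJ
ΔH = q_rxn / n = -53.81 kJ/mol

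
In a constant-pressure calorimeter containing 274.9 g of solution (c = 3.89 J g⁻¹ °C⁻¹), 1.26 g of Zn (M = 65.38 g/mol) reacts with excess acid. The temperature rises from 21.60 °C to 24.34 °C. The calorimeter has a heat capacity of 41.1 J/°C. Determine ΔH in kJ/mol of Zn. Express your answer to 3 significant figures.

|ΔT| = |24.34 − 21.60| = 2.74 °C
|q_surr| = (274.9 × 3.89 + 41.1) × 2.74 = 1110.461 × 2.74 = 3043 J
n(Zn) = 1.26 / 65.38 = 0.01927 mol
Temperature rose, so q_rxn = −|q_surr| = -3.043 kJ
ΔH = q_rxn / n = -157.9 kJ/mol

ΔH = -158 kJ/mol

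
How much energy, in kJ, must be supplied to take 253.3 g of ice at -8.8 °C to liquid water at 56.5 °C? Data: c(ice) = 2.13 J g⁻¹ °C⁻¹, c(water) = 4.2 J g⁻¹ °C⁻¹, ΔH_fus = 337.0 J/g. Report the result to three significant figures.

q = 150 kJ

q1 (heat ice -8.8→0.0 °C): 253.3 × 2.13 × 8.8 = 4748 J
q2 (melt at 0 °C): 253.3 × 337.0 = 85362 J
q3 (heat water 0.0→56.5 °C): 253.3 × 4.2 × 56.5 = 60108 J
Total: 4748 + 85362 + 60108 = 150218 J = 150 kJ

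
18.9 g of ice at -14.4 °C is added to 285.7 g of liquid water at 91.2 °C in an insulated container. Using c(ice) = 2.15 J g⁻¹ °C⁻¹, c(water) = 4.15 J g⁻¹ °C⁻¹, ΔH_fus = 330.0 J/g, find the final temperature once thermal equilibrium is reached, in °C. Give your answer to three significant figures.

Heat to bring ice to 0 °C and melt it: q₁ = 18.9×2.15×14.4 + 18.9×330.0 = 6822.1 J
Heat the water can supply cooling to 0 °C: 285.7×4.15×91.2 = 108132 J > q₁, so all ice melts.
Energy balance: 285.7×4.15×(91.2 − T) = 6822.1 + 18.9×4.15×(T − 0)
1185.655(91.2 − T) = 6822.1 + 78.435 T
108132 − 6822.1 = 1264.090 T
T = 101309.9 / 1264.090 = 80.14 °C

T_f = 80.1 °C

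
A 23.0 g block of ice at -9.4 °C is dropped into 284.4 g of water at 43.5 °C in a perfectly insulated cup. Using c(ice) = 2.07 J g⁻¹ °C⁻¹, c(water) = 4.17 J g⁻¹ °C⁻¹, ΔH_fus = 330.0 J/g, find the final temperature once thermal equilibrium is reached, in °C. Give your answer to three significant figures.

T_f = 34.0 °C

Heat to bring ice to 0 °C and melt it: q₁ = 23.0×2.07×9.4 + 23.0×330.0 = 8037.5 J
Heat the water can supply cooling to 0 °C: 284.4×4.17×43.5 = 51588.7 J > q₁, so all ice melts.
Energy balance: 284.4×4.17×(43.5 − T) = 8037.5 + 23.0×4.17×(T − 0)
1185.948(43.5 − T) = 8037.5 + 95.91 T
51588.7 − 8037.5 = 1281.858 T
T = 43551.2 / 1281.858 = 33.98 °C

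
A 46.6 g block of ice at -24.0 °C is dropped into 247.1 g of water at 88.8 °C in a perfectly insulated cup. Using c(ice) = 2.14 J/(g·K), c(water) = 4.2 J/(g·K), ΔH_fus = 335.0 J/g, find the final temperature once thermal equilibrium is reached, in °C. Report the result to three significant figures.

T_f = 60.1 °C

Heat to bring ice to 0 °C and melt it: q₁ = 46.6×2.14×24.0 + 46.6×335.0 = 18004 J
Heat the water can supply cooling to 0 °C: 247.1×4.2×88.8 = 92158.4 J > q₁, so all ice melts.
Energy balance: 247.1×4.2×(88.8 − T) = 18004 + 46.6×4.2×(T − 0)
1037.82(88.8 − T) = 18004 + 195.72 T
92158.4 − 18004 = 1233.54 T
T = 74154.4 / 1233.54 = 60.12 °C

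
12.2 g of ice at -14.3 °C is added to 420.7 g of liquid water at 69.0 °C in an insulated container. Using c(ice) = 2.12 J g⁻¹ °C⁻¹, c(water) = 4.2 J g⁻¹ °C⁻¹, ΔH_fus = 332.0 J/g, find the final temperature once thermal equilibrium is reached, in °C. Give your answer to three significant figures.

T_f = 64.6 °C

Heat to bring ice to 0 °C and melt it: q₁ = 12.2×2.12×14.3 + 12.2×332.0 = 4420.3 J
Heat the water can supply cooling to 0 °C: 420.7×4.2×69.0 = 121919 J > q₁, so all ice melts.
Energy balance: 420.7×4.2×(69.0 − T) = 4420.3 + 12.2×4.2×(T − 0)
1766.94(69.0 − T) = 4420.3 + 51.24 T
121919 − 4420.3 = 1818.18 T
T = 117498.7 / 1818.18 = 64.62 °C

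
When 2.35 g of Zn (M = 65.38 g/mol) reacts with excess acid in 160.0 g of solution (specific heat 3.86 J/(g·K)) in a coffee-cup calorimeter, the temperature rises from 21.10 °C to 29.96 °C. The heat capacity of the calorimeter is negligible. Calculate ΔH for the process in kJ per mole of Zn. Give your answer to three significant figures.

|ΔT| = |29.96 − 21.10| = 8.86 °C
|q_surr| = (160.0 × 3.86) × 8.86 = 617.6 × 8.86 = 5472 J
n(Zn) = 2.35 / 65.38 = 0.03594 mol
Temperature rose, so q_rxn = −|q_surr| = -5.472 kJ
ΔH = q_rxn / n = -152.3 kJ/mol

ΔH = -152 kJ/mol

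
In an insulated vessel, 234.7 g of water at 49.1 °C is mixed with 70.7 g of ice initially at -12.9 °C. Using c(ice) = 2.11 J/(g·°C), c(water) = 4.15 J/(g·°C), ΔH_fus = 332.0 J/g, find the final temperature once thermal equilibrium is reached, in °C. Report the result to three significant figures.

Heat to bring ice to 0 °C and melt it: q₁ = 70.7×2.11×12.9 + 70.7×332.0 = 25397 J
Heat the water can supply cooling to 0 °C: 234.7×4.15×49.1 = 47823.6 J > q₁, so all ice melts.
Energy balance: 234.7×4.15×(49.1 − T) = 25397 + 70.7×4.15×(T − 0)
974.005(49.1 − T) = 25397 + 293.405 T
47823.6 − 25397 = 1267.410 T
T = 22426.6 / 1267.410 = 17.69 °C

T_f = 17.7 °C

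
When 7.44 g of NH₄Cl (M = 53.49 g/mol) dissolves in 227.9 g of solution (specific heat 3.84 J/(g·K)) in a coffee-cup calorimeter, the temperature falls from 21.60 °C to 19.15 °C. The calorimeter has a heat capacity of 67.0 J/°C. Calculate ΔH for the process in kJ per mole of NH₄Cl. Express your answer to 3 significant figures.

ΔH = 16.6 kJ/mol

|ΔT| = |19.15 − 21.60| = 2.45 °C
|q_surr| = (227.9 × 3.84 + 67.0) × 2.45 = 942.136 × 2.45 = 2308 J
n(NH₄Cl) = 7.44 / 53.49 = 0.1391 mol
Temperature fell, so q_rxn = +|q_surr| = 2.308 kJ
ΔH = q_rxn / n = 16.59 kJ/mol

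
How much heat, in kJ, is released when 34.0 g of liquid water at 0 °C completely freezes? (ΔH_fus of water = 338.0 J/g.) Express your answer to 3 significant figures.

q = m × ΔH_fus = 34.0 × 338.0 = 11490 J = 11.5 kJ

q = 11.5 kJ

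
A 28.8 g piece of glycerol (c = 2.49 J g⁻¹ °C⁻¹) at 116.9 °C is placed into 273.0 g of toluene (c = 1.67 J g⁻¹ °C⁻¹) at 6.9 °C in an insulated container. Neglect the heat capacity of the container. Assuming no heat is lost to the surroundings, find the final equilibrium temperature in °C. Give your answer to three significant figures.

Heat lost by glycerol = heat gained by toluene.
(28.8)(2.49)(116.9 − T) = (273.0)(1.67)(T − 6.9)
71.712 (116.9 − T) = 455.91 (T − 6.9)
8383.1 − 71.712 T = 455.91 T − 3145.8
11528.9 = 527.622 T
T = 21.85 °C

T_f = 21.9 °C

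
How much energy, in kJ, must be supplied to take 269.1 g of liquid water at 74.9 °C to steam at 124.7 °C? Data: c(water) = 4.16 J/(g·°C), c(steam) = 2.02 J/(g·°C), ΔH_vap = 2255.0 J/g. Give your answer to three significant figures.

q1 (heat water 74.9→100.0 °C): 269.1 × 4.16 × 25.1 = 28098 J
q2 (vaporize at 100 °C): 269.1 × 2255.0 = 606821 J
q3 (heat steam 100.0→124.7 °C): 269.1 × 2.02 × 24.7 = 13426 J
Total: 28098 + 606821 + 13426 = 648345 J = 648 kJ

q = 648 kJ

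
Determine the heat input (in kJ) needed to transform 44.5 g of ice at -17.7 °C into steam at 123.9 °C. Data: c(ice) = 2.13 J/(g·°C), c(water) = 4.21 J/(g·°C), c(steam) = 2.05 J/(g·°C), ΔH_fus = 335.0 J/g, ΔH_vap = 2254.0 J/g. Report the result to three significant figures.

q1 (heat ice -17.7→0.0 °C): 44.5 × 2.13 × 17.7 = 1678 J
q2 (melt at 0 °C): 44.5 × 335.0 = 14908 J
q3 (heat water 0.0→100.0 °C): 44.5 × 4.21 × 100.0 = 18735 J
q4 (vaporize at 100 °C): 44.5 × 2254.0 = 100303 J
q5 (heat steam 100.0→123.9 °C): 44.5 × 2.05 × 23.9 = 2180 J
Total: 1678 + 14908 + 18735 + 100303 + 2180 = 137804 J = 138 kJ

q = 138 kJ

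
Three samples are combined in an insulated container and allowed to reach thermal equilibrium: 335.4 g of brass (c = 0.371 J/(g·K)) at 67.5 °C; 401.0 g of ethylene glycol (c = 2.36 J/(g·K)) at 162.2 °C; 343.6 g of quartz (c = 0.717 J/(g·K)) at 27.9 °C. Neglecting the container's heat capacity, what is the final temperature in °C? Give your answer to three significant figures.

Σ mᵢcᵢ(T − Tᵢ) = 0  ⇒  T = Σ mᵢcᵢTᵢ / Σ mᵢcᵢ
Σ mᵢcᵢ = 335.4×0.371 + 401.0×2.36 + 343.6×0.717 = 1317.1546
Σ mᵢcᵢTᵢ = 124.4334×67.5 + 946.36×162.2 + 246.3612×27.9 = 168770
T = 168770 / 1317.1546 = 128.1 °C

T_f = 128 °C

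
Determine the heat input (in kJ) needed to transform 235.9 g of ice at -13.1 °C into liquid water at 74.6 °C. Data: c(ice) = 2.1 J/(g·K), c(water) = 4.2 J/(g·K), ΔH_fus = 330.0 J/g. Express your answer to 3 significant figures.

q = 158 kJ

q1 (heat ice -13.1→0.0 °C): 235.9 × 2.1 × 13.1 = 6490 J
q2 (melt at 0 °C): 235.9 × 330.0 = 77847 J
q3 (heat water 0.0→74.6 °C): 235.9 × 4.2 × 74.6 = 73912 J
Total: 6490 + 77847 + 73912 = 158249 J = 158 kJ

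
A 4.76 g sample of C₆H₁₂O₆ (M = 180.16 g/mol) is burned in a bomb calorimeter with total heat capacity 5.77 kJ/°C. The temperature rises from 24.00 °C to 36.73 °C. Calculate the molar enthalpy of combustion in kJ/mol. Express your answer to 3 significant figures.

ΔT = 36.73 − 24.00 = 12.73 °C
q_cal = C_cal × ΔT = 5.77 × 12.73 = 73.4521 kJ
n = 4.76 / 180.16 = 0.02642 mol
q_rxn = −q_cal = -73.4521 kJ
ΔH = -73.4521 / 0.02642 = -2780 kJ/mol

ΔH = -2780 kJ/mol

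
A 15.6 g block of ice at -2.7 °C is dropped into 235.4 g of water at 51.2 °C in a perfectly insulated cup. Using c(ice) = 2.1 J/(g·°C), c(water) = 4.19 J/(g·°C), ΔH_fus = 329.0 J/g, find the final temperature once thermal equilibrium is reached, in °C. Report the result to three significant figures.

T_f = 43.1 °C

Heat to bring ice to 0 °C and melt it: q₁ = 15.6×2.1×2.7 + 15.6×329.0 = 5220.9 J
Heat the water can supply cooling to 0 °C: 235.4×4.19×51.2 = 50499.9 J > q₁, so all ice melts.
Energy balance: 235.4×4.19×(51.2 − T) = 5220.9 + 15.6×4.19×(T − 0)
986.326(51.2 − T) = 5220.9 + 65.364 T
50499.9 − 5220.9 = 1051.690 T
T = 45279.0 / 1051.690 = 43.05 °C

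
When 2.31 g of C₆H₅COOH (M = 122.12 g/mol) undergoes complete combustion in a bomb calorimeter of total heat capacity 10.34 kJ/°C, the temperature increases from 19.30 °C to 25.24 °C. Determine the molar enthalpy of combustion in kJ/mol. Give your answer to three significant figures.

ΔT = 25.24 − 19.30 = 5.94 °C
q_cal = C_cal × ΔT = 10.34 × 5.94 = 61.4196 kJ
n = 2.31 / 122.12 = 0.01892 mol
q_rxn = −q_cal = -61.4196 kJ
ΔH = -61.4196 / 0.01892 = -3246 kJ/mol

ΔH = -3250 kJ/mol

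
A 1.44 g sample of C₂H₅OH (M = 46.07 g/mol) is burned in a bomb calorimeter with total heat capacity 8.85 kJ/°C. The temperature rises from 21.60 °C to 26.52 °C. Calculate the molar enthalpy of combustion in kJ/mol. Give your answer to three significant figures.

ΔH = -1390 kJ/mol

ΔT = 26.52 − 21.60 = 4.92 °C
q_cal = C_cal × ΔT = 8.85 × 4.92 = 43.542 kJ
n = 1.44 / 46.07 = 0.03126 mol
q_rxn = −q_cal = -43.542 kJ
ΔH = -43.542 / 0.03126 = -1393 kJ/mol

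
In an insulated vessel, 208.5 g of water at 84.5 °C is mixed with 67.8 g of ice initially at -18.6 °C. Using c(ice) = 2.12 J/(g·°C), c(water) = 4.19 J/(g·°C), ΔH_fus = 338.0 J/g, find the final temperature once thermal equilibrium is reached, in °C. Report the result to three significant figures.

Heat to bring ice to 0 °C and melt it: q₁ = 67.8×2.12×18.6 + 67.8×338.0 = 25590 J
Heat the water can supply cooling to 0 °C: 208.5×4.19×84.5 = 73820.5 J > q₁, so all ice melts.
Energy balance: 208.5×4.19×(84.5 − T) = 25590 + 67.8×4.19×(T − 0)
873.615(84.5 − T) = 25590 + 284.082 T
73820.5 − 25590 = 1157.697 T
T = 48230.5 / 1157.697 = 41.66 °C

T_f = 41.7 °C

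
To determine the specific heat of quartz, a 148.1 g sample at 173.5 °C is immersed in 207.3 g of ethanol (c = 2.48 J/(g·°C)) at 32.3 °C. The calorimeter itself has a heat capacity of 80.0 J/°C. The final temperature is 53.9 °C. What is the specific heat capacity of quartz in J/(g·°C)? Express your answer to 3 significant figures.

c = 0.724 J/(g·°C)

q_gained = (207.3 × 2.48 + 80.0) × (53.9 − 32.3) = 12830 J
q_lost = 148.1 × c × (173.5 − 53.9) = 17712.76 c
Set equal: c = 12830 / 17712.76 = 0.724 J/(g·°C)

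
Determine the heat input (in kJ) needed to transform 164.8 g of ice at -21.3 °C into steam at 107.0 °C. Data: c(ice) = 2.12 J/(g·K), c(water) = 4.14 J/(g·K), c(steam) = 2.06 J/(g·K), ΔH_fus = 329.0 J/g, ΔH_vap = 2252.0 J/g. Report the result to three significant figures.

q1 (heat ice -21.3→0.0 °C): 164.8 × 2.12 × 21.3 = 7442 J
q2 (melt at 0 °C): 164.8 × 329.0 = 54219 J
q3 (heat water 0.0→100.0 °C): 164.8 × 4.14 × 100.0 = 68227 J
q4 (vaporize at 100 °C): 164.8 × 2252.0 = 371130 J
q5 (heat steam 100.0→107.0 °C): 164.8 × 2.06 × 7.0 = 2376 J
Total: 7442 + 54219 + 68227 + 371130 + 2376 = 503394 J = 503 kJ

q = 503 kJ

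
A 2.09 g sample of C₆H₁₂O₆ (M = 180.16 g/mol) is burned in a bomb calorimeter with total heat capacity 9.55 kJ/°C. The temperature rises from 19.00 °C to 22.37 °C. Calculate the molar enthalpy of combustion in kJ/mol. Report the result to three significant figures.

ΔT = 22.37 − 19.00 = 3.37 °C
q_cal = C_cal × ΔT = 9.55 × 3.37 = 32.1835 kJ
n = 2.09 / 180.16 = 0.01160 mol
q_rxn = −q_cal = -32.1835 kJ
ΔH = -32.1835 / 0.01160 = -2774 kJ/mol

ΔH = -2770 kJ/mol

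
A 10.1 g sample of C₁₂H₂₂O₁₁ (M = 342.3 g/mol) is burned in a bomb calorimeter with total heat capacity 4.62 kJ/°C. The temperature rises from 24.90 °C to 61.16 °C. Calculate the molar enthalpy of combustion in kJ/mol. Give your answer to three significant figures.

ΔH = -5680 kJ/mol

ΔT = 61.16 − 24.90 = 36.26 °C
q_cal = C_cal × ΔT = 4.62 × 36.26 = 167.5212 kJ
n = 10.1 / 342.3 = 0.02951 mol
q_rxn = −q_cal = -167.5212 kJ
ΔH = -167.5212 / 0.02951 = -5677 kJ/mol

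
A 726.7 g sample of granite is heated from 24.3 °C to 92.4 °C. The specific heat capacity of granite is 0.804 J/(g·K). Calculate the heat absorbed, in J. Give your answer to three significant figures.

q = m c ΔT = 726.7 × 0.804 × (92.4 − 24.3)
q = 726.7 × 0.804 × 68.1 = 39790 J

q = 39800 J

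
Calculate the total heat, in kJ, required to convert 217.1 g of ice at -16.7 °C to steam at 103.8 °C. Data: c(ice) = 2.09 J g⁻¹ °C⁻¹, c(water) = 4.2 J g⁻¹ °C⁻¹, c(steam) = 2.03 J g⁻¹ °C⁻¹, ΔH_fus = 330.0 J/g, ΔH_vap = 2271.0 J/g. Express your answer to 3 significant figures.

q1 (heat ice -16.7→0.0 °C): 217.1 × 2.09 × 16.7 = 7577 J
q2 (melt at 0 °C): 217.1 × 330.0 = 71643 J
q3 (heat water 0.0→100.0 °C): 217.1 × 4.2 × 100.0 = 91182 J
q4 (vaporize at 100 °C): 217.1 × 2271.0 = 493034 J
q5 (heat steam 100.0→103.8 °C): 217.1 × 2.03 × 3.8 = 1675 J
Total: 7577 + 71643 + 91182 + 493034 + 1675 = 665111 J = 665 kJ

q = 665 kJ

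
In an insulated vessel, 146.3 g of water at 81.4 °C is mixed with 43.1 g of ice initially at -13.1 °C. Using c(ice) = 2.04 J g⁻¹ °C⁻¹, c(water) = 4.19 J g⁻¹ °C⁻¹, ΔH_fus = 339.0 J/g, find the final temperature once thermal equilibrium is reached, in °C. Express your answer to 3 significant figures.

Heat to bring ice to 0 °C and melt it: q₁ = 43.1×2.04×13.1 + 43.1×339.0 = 15763 J
Heat the water can supply cooling to 0 °C: 146.3×4.19×81.4 = 49898.0 J > q₁, so all ice melts.
Energy balance: 146.3×4.19×(81.4 − T) = 15763 + 43.1×4.19×(T − 0)
612.997(81.4 − T) = 15763 + 180.589 T
49898.0 − 15763 = 793.586 T
T = 34135.0 / 793.586 = 43.01 °C

T_f = 43.0 °C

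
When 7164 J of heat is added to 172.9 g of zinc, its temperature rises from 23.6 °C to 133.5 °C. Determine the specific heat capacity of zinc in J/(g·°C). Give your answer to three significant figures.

c = 0.377 J/(g·°C)

c = q / (m ΔT) = 7164 / (172.9 × 109.9)
c = 7164 / 19001.71 = 0.377 J/(g·°C)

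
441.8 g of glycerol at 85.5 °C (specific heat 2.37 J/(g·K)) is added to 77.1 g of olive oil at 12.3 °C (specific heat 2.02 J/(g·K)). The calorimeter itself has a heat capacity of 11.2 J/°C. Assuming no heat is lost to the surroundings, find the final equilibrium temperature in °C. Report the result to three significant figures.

T_f = 75.4 °C

Heat lost by glycerol = heat gained by olive oil + calorimeter.
(441.8)(2.37)(85.5 − T) = [(77.1)(2.02) + 11.2](T − 12.3)
1047.066 (85.5 − T) = 166.942 (T − 12.3)
89524 − 1047.066 T = 166.942 T − 2053.4
91577.4 = 1214.008 T
T = 75.43 °C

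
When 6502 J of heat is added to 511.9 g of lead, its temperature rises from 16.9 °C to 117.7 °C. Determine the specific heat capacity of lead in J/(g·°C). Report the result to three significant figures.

c = 0.126 J/(g·°C)

c = q / (m ΔT) = 6502 / (511.9 × 100.8)
c = 6502 / 51599.52 = 0.126 J/(g·°C)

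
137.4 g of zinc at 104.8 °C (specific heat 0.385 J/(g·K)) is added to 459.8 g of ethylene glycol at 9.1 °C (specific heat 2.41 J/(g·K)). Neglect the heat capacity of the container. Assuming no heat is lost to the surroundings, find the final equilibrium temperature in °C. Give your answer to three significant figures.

Heat lost by zinc = heat gained by ethylene glycol.
(137.4)(0.385)(104.8 − T) = (459.8)(2.41)(T − 9.1)
52.899 (104.8 − T) = 1108.118 (T − 9.1)
5543.8 − 52.899 T = 1108.118 T − 10084
15627.8 = 1161.017 T
T = 13.46 °C

T_f = 13.5 °C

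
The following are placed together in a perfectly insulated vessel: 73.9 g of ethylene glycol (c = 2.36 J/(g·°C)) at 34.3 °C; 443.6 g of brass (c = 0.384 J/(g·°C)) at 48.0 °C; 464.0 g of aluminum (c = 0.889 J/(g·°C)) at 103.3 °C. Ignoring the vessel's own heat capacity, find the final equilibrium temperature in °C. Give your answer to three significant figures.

T_f = 75.0 °C

Σ mᵢcᵢ(T − Tᵢ) = 0  ⇒  T = Σ mᵢcᵢTᵢ / Σ mᵢcᵢ
Σ mᵢcᵢ = 73.9×2.36 + 443.6×0.384 + 464.0×0.889 = 757.2424
Σ mᵢcᵢTᵢ = 174.404×34.3 + 170.3424×48.0 + 412.496×103.3 = 56769
T = 56769 / 757.2424 = 74.97 °C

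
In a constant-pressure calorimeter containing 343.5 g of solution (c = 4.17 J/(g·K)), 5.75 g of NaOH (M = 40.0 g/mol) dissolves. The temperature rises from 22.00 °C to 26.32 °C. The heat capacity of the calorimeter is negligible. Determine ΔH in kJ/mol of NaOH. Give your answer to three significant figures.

ΔH = -43.0 kJ/mol

|ΔT| = |26.32 − 22.00| = 4.32 °C
|q_surr| = (343.5 × 4.17) × 4.32 = 1432.395 × 4.32 = 6188 J
n(NaOH) = 5.75 / 40.0 = 0.1438 mol
Temperature rose, so q_rxn = −|q_surr| = -6.188 kJ
ΔH = q_rxn / n = -43.03 kJ/mol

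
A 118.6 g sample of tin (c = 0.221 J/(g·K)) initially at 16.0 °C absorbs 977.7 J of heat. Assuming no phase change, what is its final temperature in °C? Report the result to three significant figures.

T_f = 53.3 °C

ΔT = q / (m c) = 977.7 / (118.6 × 0.221) = 37.30 °C
T_f = 16.0 + 37.30 = 53.30 °C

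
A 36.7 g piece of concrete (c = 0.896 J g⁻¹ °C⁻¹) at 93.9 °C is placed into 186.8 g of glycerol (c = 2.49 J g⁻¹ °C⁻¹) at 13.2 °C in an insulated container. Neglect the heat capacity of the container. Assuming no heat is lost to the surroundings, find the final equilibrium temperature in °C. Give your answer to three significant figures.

Heat lost by concrete = heat gained by glycerol.
(36.7)(0.896)(93.9 − T) = (186.8)(2.49)(T − 13.2)
32.8832 (93.9 − T) = 465.132 (T − 13.2)
3087.7 − 32.8832 T = 465.132 T − 6139.7
9227.4 = 498.0152 T
T = 18.53 °C

T_f = 18.5 °C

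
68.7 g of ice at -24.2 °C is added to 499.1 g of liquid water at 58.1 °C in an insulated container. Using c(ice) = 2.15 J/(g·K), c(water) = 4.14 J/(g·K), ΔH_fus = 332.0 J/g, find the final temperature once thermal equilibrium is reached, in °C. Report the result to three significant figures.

Heat to bring ice to 0 °C and melt it: q₁ = 68.7×2.15×24.2 + 68.7×332.0 = 26383 J
Heat the water can supply cooling to 0 °C: 499.1×4.14×58.1 = 120051 J > q₁, so all ice melts.
Energy balance: 499.1×4.14×(58.1 − T) = 26383 + 68.7×4.14×(T − 0)
2066.274(58.1 − T) = 26383 + 284.418 T
120051 − 26383 = 2350.692 T
T = 93668 / 2350.692 = 39.847 °C

T_f = 39.8 °C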